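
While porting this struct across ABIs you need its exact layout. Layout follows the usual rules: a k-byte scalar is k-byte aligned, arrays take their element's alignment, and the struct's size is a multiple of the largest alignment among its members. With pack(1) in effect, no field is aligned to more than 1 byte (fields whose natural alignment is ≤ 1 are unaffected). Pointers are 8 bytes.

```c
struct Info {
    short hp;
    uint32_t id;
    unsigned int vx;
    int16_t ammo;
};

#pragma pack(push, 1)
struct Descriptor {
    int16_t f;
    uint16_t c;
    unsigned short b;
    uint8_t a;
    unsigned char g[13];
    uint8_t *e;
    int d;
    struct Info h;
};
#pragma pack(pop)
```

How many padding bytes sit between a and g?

0

Info: hp at 0 (size 2, align 2) → ends 2; pad 2 to align 4 for id; id at 4 (size 4, align 4) → ends 8; vx at 8 (size 4, align 4) → ends 12; ammo at 12 (size 2, align 2) → ends 14; tail pad 2 to reach multiple of 4; total 16 bytes, alignment 4
f at 0 (size 2, align 1) → ends 2
c at 2 (size 2, align 1) → ends 4
b at 4 (size 2, align 1) → ends 6
a at 6 (size 1, align 1) → ends 7
g at 7 (size 13, align 1) → ends 20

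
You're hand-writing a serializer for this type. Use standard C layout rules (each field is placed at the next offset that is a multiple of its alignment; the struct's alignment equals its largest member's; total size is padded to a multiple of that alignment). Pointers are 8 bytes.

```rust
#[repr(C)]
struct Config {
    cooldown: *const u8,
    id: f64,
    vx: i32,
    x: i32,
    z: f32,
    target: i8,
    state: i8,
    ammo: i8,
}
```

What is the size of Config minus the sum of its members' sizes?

1

cooldown at 0 (size 8, align 8) → ends 8
id at 8 (size 8, align 8) → ends 16
vx at 16 (size 4, align 4) → ends 20
x at 20 (size 4, align 4) → ends 24
z at 24 (size 4, align 4) → ends 28
target at 28 (size 1, align 1) → ends 29
state at 29 (size 1, align 1) → ends 30
ammo at 30 (size 1, align 1) → ends 31
tail pad 1 to reach multiple of 8
total 32 bytes, alignment 8
data bytes 31, size 32 → padding 1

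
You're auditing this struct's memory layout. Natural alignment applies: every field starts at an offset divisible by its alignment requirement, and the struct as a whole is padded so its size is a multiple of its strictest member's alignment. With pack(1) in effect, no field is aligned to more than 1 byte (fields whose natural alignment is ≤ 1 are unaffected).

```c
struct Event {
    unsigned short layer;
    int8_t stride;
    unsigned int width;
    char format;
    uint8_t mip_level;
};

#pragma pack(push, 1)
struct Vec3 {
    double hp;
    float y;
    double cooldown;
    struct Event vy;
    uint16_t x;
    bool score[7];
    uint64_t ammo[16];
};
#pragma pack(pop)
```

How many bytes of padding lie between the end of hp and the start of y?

Event: layer at 0 (size 2, align 2) → ends 2; stride at 2 (size 1, align 1) → ends 3; pad 1 to align 4 for width; width at 4 (size 4, align 4) → ends 8; format at 8 (size 1, align 1) → ends 9; mip_level at 9 (size 1, align 1) → ends 10; tail pad 2 to reach multiple of 4; total 12 bytes, alignment 4
hp at 0 (size 8, align 1) → ends 8
y at 8 (size 4, align 1) → ends 12

0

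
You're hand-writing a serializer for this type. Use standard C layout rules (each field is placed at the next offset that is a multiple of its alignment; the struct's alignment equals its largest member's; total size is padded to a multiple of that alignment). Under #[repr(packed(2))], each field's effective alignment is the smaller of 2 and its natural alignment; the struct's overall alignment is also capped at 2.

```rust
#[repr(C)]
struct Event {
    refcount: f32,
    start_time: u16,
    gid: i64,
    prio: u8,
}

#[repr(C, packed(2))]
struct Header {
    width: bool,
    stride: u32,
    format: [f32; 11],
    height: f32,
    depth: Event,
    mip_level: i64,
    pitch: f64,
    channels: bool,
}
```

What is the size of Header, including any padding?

Event: 0..4  refcount  (4B, 4-aligned); 4..6  start_time  (2B, 2-aligned); 6..8  -- padding (2B); 8..16  gid  (8B, 8-aligned); 16..17  prio  (1B, 1-aligned); 17..24  -- tail padding (7B); sizeof = 24, alignof = 8
0..1  width  (1B, 1-aligned)
1..2  -- padding (1B)
2..6  stride  (4B, 2-aligned)
6..50  format  (44B, 2-aligned)
50..54  height  (4B, 2-aligned)
54..78  depth  (24B, 2-aligned)
78..86  mip_level  (8B, 2-aligned)
86..94  pitch  (8B, 2-aligned)
94..95  channels  (1B, 1-aligned)
95..96  -- tail padding (1B)
sizeof = 96, alignof = 2

96 bytes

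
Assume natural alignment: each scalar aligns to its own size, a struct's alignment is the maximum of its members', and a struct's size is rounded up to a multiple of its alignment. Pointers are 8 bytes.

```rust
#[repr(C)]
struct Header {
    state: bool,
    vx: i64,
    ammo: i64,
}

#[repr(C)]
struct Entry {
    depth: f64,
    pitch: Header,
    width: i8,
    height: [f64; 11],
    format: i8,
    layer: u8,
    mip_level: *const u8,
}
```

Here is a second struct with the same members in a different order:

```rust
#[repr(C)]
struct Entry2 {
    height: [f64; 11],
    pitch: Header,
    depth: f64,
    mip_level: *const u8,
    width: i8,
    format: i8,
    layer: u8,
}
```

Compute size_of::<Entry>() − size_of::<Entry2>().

8

Header: @0: state [1B, align 1] → 1; +7 pad (align 8); @8: vx [8B, align 8] → 16; @16: ammo [8B, align 8] → 24; size 24, align 8
@0: depth [8B, align 8] → 8
@8: pitch [24B, align 8] → 32
@32: width [1B, align 1] → 33
+7 pad (align 8)
@40: height [88B, align 8] → 128
@128: format [1B, align 1] → 129
@129: layer [1B, align 1] → 130
+6 pad (align 8)
@136: mip_level [8B, align 8] → 144
size 144, align 8
— Entry2 —
@0: height [88B, align 8] → 88
@88: pitch [24B, align 8] → 112
@112: depth [8B, align 8] → 120
@120: mip_level [8B, align 8] → 128
@128: width [1B, align 1] → 129
@129: format [1B, align 1] → 130
@130: layer [1B, align 1] → 131
+5 tail pad (align 8)
size 136, align 8
144 − 136 = 8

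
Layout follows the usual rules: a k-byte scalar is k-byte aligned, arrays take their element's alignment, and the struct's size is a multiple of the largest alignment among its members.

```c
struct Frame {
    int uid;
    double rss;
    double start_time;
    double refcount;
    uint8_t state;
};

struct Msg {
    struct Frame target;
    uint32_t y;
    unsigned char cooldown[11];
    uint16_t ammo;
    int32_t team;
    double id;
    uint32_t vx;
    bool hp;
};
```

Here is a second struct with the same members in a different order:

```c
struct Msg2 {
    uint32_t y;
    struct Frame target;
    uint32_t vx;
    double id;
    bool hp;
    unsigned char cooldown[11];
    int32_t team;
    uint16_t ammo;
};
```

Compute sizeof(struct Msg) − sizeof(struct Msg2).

-8

Frame: uid at 0 (size 4, align 4) → ends 4; pad 4 to align 8 for rss; rss at 8 (size 8, align 8) → ends 16; start_time at 16 (size 8, align 8) → ends 24; refcount at 24 (size 8, align 8) → ends 32; state at 32 (size 1, align 1) → ends 33; tail pad 7 to reach multiple of 8; total 40 bytes, alignment 8
target at 0 (size 40, align 8) → ends 40
y at 40 (size 4, align 4) → ends 44
cooldown at 44 (size 11, align 1) → ends 55
pad 1 to align 2 for ammo
ammo at 56 (size 2, align 2) → ends 58
pad 2 to align 4 for team
team at 60 (size 4, align 4) → ends 64
id at 64 (size 8, align 8) → ends 72
vx at 72 (size 4, align 4) → ends 76
hp at 76 (size 1, align 1) → ends 77
tail pad 3 to reach multiple of 8
total 80 bytes, alignment 8
— Msg2 —
y at 0 (size 4, align 4) → ends 4
pad 4 to align 8 for target
target at 8 (size 40, align 8) → ends 48
vx at 48 (size 4, align 4) → ends 52
pad 4 to align 8 for id
id at 56 (size 8, align 8) → ends 64
hp at 64 (size 1, align 1) → ends 65
cooldown at 65 (size 11, align 1) → ends 76
team at 76 (size 4, align 4) → ends 80
ammo at 80 (size 2, align 2) → ends 82
tail pad 6 to reach multiple of 8
total 88 bytes, alignment 8
80 − 88 = -8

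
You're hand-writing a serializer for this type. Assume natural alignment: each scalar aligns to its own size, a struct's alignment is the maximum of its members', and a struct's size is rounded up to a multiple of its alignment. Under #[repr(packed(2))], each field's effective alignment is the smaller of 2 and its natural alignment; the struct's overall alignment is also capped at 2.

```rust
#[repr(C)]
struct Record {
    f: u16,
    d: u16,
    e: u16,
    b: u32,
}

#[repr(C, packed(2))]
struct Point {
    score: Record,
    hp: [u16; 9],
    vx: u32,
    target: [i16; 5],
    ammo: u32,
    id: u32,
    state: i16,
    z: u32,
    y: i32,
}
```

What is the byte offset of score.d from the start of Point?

2

Record: f at 0 (size 2, align 2) → ends 2; d at 2 (size 2, align 2) → ends 4; e at 4 (size 2, align 2) → ends 6; pad 2 to align 4 for b; b at 8 (size 4, align 4) → ends 12; total 12 bytes, alignment 4
score at 0 (size 12, align 2) → ends 12
within Record: d at 2
0 + 2 = 2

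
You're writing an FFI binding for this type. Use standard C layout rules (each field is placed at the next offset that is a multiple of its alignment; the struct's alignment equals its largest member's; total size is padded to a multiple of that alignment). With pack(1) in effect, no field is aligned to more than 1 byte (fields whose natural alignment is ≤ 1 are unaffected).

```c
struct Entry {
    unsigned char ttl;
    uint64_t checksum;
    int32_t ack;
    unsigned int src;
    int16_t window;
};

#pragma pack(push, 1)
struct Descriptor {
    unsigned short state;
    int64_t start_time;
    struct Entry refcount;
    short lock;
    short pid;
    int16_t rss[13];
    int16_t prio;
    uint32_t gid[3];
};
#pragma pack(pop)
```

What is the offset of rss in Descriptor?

Entry: ttl at 0 (size 1, align 1) → ends 1; pad 7 to align 8 for checksum; checksum at 8 (size 8, align 8) → ends 16; ack at 16 (size 4, align 4) → ends 20; src at 20 (size 4, align 4) → ends 24; window at 24 (size 2, align 2) → ends 26; tail pad 6 to reach multiple of 8; total 32 bytes, alignment 8
state at 0 (size 2, align 1) → ends 2
start_time at 2 (size 8, align 1) → ends 10
refcount at 10 (size 32, align 1) → ends 42
lock at 42 (size 2, align 1) → ends 44
pid at 44 (size 2, align 1) → ends 46
rss at 46 (size 26, align 1) → ends 72

46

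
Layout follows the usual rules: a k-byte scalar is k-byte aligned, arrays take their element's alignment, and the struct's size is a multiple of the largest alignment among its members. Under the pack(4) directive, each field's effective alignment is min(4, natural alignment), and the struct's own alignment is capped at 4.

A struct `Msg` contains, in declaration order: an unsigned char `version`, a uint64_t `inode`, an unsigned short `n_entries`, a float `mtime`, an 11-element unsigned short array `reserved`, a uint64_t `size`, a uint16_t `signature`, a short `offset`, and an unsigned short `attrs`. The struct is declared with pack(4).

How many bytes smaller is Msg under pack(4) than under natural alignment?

natural layout:
  version at 0 (size 1, align 1) → ends 1
  pad 7 to align 8 for inode
  inode at 8 (size 8, align 8) → ends 16
  n_entries at 16 (size 2, align 2) → ends 18
  pad 2 to align 4 for mtime
  mtime at 20 (size 4, align 4) → ends 24
  reserved at 24 (size 22, align 2) → ends 46
  pad 2 to align 8 for size
  size at 48 (size 8, align 8) → ends 56
  signature at 56 (size 2, align 2) → ends 58
  offset at 58 (size 2, align 2) → ends 60
  attrs at 60 (size 2, align 2) → ends 62
  tail pad 2 to reach multiple of 8
  total 64 bytes, alignment 8
packed(4) layout:
  version at 0 (size 1, align 1) → ends 1
  pad 3 to align 4 for inode
  inode at 4 (size 8, align 4) → ends 12
  n_entries at 12 (size 2, align 2) → ends 14
  pad 2 to align 4 for mtime
  mtime at 16 (size 4, align 4) → ends 20
  reserved at 20 (size 22, align 2) → ends 42
  pad 2 to align 4 for size
  size at 44 (size 8, align 4) → ends 52
  signature at 52 (size 2, align 2) → ends 54
  offset at 54 (size 2, align 2) → ends 56
  attrs at 56 (size 2, align 2) → ends 58
  tail pad 2 to reach multiple of 4
  total 60 bytes, alignment 4
64 − 60 = 4

4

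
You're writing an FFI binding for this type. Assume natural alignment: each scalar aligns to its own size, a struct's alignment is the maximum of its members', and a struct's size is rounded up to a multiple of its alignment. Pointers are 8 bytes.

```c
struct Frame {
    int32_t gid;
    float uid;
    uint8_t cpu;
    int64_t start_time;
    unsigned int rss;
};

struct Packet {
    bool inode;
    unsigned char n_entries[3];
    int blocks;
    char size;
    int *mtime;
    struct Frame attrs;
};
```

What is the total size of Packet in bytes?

56

Frame: @0: gid [4B, align 4] → 4; @4: uid [4B, align 4] → 8; @8: cpu [1B, align 1] → 9; +7 pad (align 8); @16: start_time [8B, align 8] → 24; @24: rss [4B, align 4] → 28; +4 tail pad (align 8); size 32, align 8
@0: inode [1B, align 1] → 1
@1: n_entries [3B, align 1] → 4
@4: blocks [4B, align 4] → 8
@8: size [1B, align 1] → 9
+7 pad (align 8)
@16: mtime [8B, align 8] → 24
@24: attrs [32B, align 8] → 56
size 56, align 8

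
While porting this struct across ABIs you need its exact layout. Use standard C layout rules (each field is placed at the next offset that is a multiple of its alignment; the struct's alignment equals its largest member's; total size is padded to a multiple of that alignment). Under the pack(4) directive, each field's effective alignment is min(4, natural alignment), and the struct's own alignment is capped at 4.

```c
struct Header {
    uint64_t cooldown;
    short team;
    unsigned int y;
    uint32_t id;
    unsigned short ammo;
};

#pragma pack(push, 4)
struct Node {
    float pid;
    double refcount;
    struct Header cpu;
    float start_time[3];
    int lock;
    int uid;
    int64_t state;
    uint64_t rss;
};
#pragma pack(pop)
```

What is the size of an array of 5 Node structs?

Header: @0: cooldown [8B, align 8] → 8; @8: team [2B, align 2] → 10; +2 pad (align 4); @12: y [4B, align 4] → 16; @16: id [4B, align 4] → 20; @20: ammo [2B, align 2] → 22; +2 tail pad (align 8); size 24, align 8
@0: pid [4B, align 4] → 4
@4: refcount [8B, align 4] → 12
@12: cpu [24B, align 4] → 36
@36: start_time [12B, align 4] → 48
@48: lock [4B, align 4] → 52
@52: uid [4B, align 4] → 56
@56: state [8B, align 4] → 64
@64: rss [8B, align 4] → 72
size 72, align 4
array of 5: 5 × 72 = 360

360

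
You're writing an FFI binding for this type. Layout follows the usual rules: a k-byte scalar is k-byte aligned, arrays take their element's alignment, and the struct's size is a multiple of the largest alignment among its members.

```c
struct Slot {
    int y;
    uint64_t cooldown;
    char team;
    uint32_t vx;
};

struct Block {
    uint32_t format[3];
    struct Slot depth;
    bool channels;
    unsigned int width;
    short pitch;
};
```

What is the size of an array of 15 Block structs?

840

Slot: @0: y [4B, align 4] → 4; +4 pad (align 8); @8: cooldown [8B, align 8] → 16; @16: team [1B, align 1] → 17; +3 pad (align 4); @20: vx [4B, align 4] → 24; size 24, align 8
@0: format [12B, align 4] → 12
+4 pad (align 8)
@16: depth [24B, align 8] → 40
@40: channels [1B, align 1] → 41
+3 pad (align 4)
@44: width [4B, align 4] → 48
@48: pitch [2B, align 2] → 50
+6 tail pad (align 8)
size 56, align 8
array of 15: 15 × 56 = 840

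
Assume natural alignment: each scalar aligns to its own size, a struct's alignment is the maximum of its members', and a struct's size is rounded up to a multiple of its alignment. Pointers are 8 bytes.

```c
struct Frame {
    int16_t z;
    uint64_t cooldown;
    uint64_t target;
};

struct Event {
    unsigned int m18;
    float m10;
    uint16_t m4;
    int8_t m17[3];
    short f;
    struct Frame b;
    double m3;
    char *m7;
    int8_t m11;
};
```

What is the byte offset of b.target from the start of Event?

32

Frame: z at 0 (size 2, align 2) → ends 2; pad 6 to align 8 for cooldown; cooldown at 8 (size 8, align 8) → ends 16; target at 16 (size 8, align 8) → ends 24; total 24 bytes, alignment 8
m18 at 0 (size 4, align 4) → ends 4
m10 at 4 (size 4, align 4) → ends 8
m4 at 8 (size 2, align 2) → ends 10
m17 at 10 (size 3, align 1) → ends 13
pad 1 to align 2 for f
f at 14 (size 2, align 2) → ends 16
b at 16 (size 24, align 8) → ends 40
within Frame: target at 16
16 + 16 = 32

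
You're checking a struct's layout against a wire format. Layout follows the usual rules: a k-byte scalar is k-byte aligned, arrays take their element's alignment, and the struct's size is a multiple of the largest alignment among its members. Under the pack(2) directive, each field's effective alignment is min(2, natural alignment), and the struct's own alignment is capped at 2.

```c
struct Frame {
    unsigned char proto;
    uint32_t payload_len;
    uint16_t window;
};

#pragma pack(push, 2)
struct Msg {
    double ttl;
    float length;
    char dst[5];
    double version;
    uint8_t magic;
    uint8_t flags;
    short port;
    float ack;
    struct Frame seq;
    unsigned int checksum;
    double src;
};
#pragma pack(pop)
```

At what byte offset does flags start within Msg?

27

Frame: @0: proto [1B, align 1] → 1; +3 pad (align 4); @4: payload_len [4B, align 4] → 8; @8: window [2B, align 2] → 10; +2 tail pad (align 4); size 12, align 4
@0: ttl [8B, align 2] → 8
@8: length [4B, align 2] → 12
@12: dst [5B, align 1] → 17
+1 pad (align 2)
@18: version [8B, align 2] → 26
@26: magic [1B, align 1] → 27
@27: flags [1B, align 1] → 28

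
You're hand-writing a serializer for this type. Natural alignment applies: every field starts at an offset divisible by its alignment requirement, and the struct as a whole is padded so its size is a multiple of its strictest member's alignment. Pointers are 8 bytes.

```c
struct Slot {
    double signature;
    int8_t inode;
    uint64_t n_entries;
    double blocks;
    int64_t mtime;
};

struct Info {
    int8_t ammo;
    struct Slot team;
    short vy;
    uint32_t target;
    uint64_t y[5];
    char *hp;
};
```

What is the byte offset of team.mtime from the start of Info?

40

Slot: signature at 0 (size 8, align 8) → ends 8; inode at 8 (size 1, align 1) → ends 9; pad 7 to align 8 for n_entries; n_entries at 16 (size 8, align 8) → ends 24; blocks at 24 (size 8, align 8) → ends 32; mtime at 32 (size 8, align 8) → ends 40; total 40 bytes, alignment 8
ammo at 0 (size 1, align 1) → ends 1
pad 7 to align 8 for team
team at 8 (size 40, align 8) → ends 48
within Slot: mtime at 32
8 + 32 = 40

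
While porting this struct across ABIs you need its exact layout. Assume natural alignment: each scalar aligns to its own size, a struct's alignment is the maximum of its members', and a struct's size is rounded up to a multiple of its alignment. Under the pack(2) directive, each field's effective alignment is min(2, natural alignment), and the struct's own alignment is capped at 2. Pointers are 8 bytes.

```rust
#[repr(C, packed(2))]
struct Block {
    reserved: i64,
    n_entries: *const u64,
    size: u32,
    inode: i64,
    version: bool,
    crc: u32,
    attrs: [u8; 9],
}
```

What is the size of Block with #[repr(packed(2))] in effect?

reserved at 0 (size 8, align 2) → ends 8
n_entries at 8 (size 8, align 2) → ends 16
size at 16 (size 4, align 2) → ends 20
inode at 20 (size 8, align 2) → ends 28
version at 28 (size 1, align 1) → ends 29
pad 1 to align 2 for crc
crc at 30 (size 4, align 2) → ends 34
attrs at 34 (size 9, align 1) → ends 43
tail pad 1 to reach multiple of 2
total 44 bytes, alignment 2

44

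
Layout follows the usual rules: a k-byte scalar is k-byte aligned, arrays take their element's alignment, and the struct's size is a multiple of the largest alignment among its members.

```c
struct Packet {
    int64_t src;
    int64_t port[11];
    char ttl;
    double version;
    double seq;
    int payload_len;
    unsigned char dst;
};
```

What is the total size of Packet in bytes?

128 bytes

0..8  src  (8B, 8-aligned)
8..96  port  (88B, 8-aligned)
96..97  ttl  (1B, 1-aligned)
97..104  -- padding (7B)
104..112  version  (8B, 8-aligned)
112..120  seq  (8B, 8-aligned)
120..124  payload_len  (4B, 4-aligned)
124..125  dst  (1B, 1-aligned)
125..128  -- tail padding (3B)
sizeof = 128, alignof = 8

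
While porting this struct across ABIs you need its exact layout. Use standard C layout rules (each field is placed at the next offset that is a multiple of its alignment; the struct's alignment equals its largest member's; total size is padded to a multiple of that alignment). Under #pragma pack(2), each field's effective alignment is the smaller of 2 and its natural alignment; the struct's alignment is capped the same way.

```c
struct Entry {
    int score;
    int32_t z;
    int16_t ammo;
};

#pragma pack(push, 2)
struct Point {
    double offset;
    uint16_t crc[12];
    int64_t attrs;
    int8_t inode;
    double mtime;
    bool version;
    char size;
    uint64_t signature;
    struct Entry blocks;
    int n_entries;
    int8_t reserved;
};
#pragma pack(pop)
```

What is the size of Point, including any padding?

78

Entry: score at 0 (size 4, align 4) → ends 4; z at 4 (size 4, align 4) → ends 8; ammo at 8 (size 2, align 2) → ends 10; tail pad 2 to reach multiple of 4; total 12 bytes, alignment 4
offset at 0 (size 8, align 2) → ends 8
crc at 8 (size 24, align 2) → ends 32
attrs at 32 (size 8, align 2) → ends 40
inode at 40 (size 1, align 1) → ends 41
pad 1 to align 2 for mtime
mtime at 42 (size 8, align 2) → ends 50
version at 50 (size 1, align 1) → ends 51
size at 51 (size 1, align 1) → ends 52
signature at 52 (size 8, align 2) → ends 60
blocks at 60 (size 12, align 2) → ends 72
n_entries at 72 (size 4, align 2) → ends 76
reserved at 76 (size 1, align 1) → ends 77
tail pad 1 to reach multiple of 2
total 78 bytes, alignment 2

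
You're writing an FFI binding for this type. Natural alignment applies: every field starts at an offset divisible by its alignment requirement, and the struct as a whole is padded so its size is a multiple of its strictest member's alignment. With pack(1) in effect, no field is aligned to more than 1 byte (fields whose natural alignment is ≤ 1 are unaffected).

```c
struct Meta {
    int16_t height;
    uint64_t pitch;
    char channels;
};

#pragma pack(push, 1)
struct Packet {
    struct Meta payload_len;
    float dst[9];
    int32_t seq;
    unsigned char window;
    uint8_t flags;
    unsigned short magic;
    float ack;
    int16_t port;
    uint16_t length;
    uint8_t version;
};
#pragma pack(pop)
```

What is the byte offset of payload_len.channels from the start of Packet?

16

Meta: height at 0 (size 2, align 2) → ends 2; pad 6 to align 8 for pitch; pitch at 8 (size 8, align 8) → ends 16; channels at 16 (size 1, align 1) → ends 17; tail pad 7 to reach multiple of 8; total 24 bytes, alignment 8
payload_len at 0 (size 24, align 1) → ends 24
within Meta: channels at 16
0 + 16 = 16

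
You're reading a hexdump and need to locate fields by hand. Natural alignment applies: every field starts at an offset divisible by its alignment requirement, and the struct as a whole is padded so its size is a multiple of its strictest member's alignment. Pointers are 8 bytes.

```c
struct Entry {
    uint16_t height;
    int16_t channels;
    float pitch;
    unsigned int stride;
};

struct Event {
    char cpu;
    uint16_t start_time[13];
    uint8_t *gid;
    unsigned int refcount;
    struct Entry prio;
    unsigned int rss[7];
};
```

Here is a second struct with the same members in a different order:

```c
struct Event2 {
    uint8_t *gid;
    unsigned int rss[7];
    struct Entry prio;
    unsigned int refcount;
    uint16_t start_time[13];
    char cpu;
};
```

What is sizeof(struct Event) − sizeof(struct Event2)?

8

Entry: 0..2  height  (2B, 2-aligned); 2..4  channels  (2B, 2-aligned); 4..8  pitch  (4B, 4-aligned); 8..12  stride  (4B, 4-aligned); sizeof = 12, alignof = 4
0..1  cpu  (1B, 1-aligned)
1..2  -- padding (1B)
2..28  start_time  (26B, 2-aligned)
28..32  -- padding (4B)
32..40  gid  (8B, 8-aligned)
40..44  refcount  (4B, 4-aligned)
44..56  prio  (12B, 4-aligned)
56..84  rss  (28B, 4-aligned)
84..88  -- tail padding (4B)
sizeof = 88, alignof = 8
— Event2 —
0..8  gid  (8B, 8-aligned)
8..36  rss  (28B, 4-aligned)
36..48  prio  (12B, 4-aligned)
48..52  refcount  (4B, 4-aligned)
52..78  start_time  (26B, 2-aligned)
78..79  cpu  (1B, 1-aligned)
79..80  -- tail padding (1B)
sizeof = 80, alignof = 8
88 − 80 = 8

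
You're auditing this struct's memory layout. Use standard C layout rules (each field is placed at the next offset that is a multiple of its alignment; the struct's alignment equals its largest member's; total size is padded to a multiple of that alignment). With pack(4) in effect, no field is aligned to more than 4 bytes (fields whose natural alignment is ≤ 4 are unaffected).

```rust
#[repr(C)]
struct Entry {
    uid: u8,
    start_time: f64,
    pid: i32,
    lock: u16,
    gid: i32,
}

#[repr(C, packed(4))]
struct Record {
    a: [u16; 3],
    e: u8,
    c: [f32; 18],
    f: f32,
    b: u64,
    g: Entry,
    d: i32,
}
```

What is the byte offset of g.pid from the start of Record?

108

Entry: 0..1  uid  (1B, 1-aligned); 1..8  -- padding (7B); 8..16  start_time  (8B, 8-aligned); 16..20  pid  (4B, 4-aligned); 20..22  lock  (2B, 2-aligned); 22..24  -- padding (2B); 24..28  gid  (4B, 4-aligned); 28..32  -- tail padding (4B); sizeof = 32, alignof = 8
0..6  a  (6B, 2-aligned)
6..7  e  (1B, 1-aligned)
7..8  -- padding (1B)
8..80  c  (72B, 4-aligned)
80..84  f  (4B, 4-aligned)
84..92  b  (8B, 4-aligned)
92..124  g  (32B, 4-aligned)
within Entry: pid at 16
92 + 16 = 108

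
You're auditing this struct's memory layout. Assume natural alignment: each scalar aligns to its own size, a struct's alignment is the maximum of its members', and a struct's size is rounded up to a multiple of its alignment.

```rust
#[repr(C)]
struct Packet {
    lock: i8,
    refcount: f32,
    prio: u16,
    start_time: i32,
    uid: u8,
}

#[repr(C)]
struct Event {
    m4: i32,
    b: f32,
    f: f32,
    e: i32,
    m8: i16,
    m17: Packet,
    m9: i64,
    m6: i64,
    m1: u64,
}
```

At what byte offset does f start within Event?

Packet: @0: lock [1B, align 1] → 1; +3 pad (align 4); @4: refcount [4B, align 4] → 8; @8: prio [2B, align 2] → 10; +2 pad (align 4); @12: start_time [4B, align 4] → 16; @16: uid [1B, align 1] → 17; +3 tail pad (align 4); size 20, align 4
@0: m4 [4B, align 4] → 4
@4: b [4B, align 4] → 8
@8: f [4B, align 4] → 12

8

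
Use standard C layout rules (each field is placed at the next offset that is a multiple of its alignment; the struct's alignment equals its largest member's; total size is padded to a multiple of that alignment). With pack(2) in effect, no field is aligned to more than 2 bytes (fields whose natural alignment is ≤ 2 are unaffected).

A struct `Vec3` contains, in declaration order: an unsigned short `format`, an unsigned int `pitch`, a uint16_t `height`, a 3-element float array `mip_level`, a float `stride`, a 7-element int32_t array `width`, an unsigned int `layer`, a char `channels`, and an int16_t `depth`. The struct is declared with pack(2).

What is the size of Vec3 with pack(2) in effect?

60

format at 0 (size 2, align 2) → ends 2
pitch at 2 (size 4, align 2) → ends 6
height at 6 (size 2, align 2) → ends 8
mip_level at 8 (size 12, align 2) → ends 20
stride at 20 (size 4, align 2) → ends 24
width at 24 (size 28, align 2) → ends 52
layer at 52 (size 4, align 2) → ends 56
channels at 56 (size 1, align 1) → ends 57
pad 1 to align 2 for depth
depth at 58 (size 2, align 2) → ends 60
total 60 bytes, alignment 2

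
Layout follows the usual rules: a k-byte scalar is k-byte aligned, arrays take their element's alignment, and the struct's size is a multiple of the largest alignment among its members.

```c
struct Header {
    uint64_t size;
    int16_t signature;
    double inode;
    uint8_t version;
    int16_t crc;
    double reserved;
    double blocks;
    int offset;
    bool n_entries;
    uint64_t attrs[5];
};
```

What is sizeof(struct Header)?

0..8  size  (8B, 8-aligned)
8..10  signature  (2B, 2-aligned)
10..16  -- padding (6B)
16..24  inode  (8B, 8-aligned)
24..25  version  (1B, 1-aligned)
25..26  -- padding (1B)
26..28  crc  (2B, 2-aligned)
28..32  -- padding (4B)
32..40  reserved  (8B, 8-aligned)
40..48  blocks  (8B, 8-aligned)
48..52  offset  (4B, 4-aligned)
52..53  n_entries  (1B, 1-aligned)
53..56  -- padding (3B)
56..96  attrs  (40B, 8-aligned)
sizeof = 96, alignof = 8

96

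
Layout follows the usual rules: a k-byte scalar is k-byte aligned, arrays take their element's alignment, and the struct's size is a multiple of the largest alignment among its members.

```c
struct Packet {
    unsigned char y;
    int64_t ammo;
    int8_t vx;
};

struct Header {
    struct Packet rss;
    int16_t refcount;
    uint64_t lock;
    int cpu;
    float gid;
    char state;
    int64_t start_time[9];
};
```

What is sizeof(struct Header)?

128 bytes

Packet: @0: y [1B, align 1] → 1; +7 pad (align 8); @8: ammo [8B, align 8] → 16; @16: vx [1B, align 1] → 17; +7 tail pad (align 8); size 24, align 8
@0: rss [24B, align 8] → 24
@24: refcount [2B, align 2] → 26
+6 pad (align 8)
@32: lock [8B, align 8] → 40
@40: cpu [4B, align 4] → 44
@44: gid [4B, align 4] → 48
@48: state [1B, align 1] → 49
+7 pad (align 8)
@56: start_time [72B, align 8] → 128
size 128, align 8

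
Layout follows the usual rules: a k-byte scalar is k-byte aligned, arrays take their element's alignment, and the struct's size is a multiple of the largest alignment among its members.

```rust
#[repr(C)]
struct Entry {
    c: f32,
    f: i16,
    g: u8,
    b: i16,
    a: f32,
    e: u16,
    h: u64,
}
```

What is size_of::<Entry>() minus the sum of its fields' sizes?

9

@0: c [4B, align 4] → 4
@4: f [2B, align 2] → 6
@6: g [1B, align 1] → 7
+1 pad (align 2)
@8: b [2B, align 2] → 10
+2 pad (align 4)
@12: a [4B, align 4] → 16
@16: e [2B, align 2] → 18
+6 pad (align 8)
@24: h [8B, align 8] → 32
size 32, align 8
data bytes 23, size 32 → padding 9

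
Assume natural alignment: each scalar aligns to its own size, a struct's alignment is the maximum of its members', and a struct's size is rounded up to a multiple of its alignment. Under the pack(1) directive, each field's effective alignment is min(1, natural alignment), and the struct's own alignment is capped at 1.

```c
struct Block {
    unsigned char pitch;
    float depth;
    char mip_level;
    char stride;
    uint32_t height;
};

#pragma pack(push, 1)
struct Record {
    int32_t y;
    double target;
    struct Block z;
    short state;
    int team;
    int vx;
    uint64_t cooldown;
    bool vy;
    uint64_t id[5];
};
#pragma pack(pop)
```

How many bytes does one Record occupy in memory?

Block: pitch at 0 (size 1, align 1) → ends 1; pad 3 to align 4 for depth; depth at 4 (size 4, align 4) → ends 8; mip_level at 8 (size 1, align 1) → ends 9; stride at 9 (size 1, align 1) → ends 10; pad 2 to align 4 for height; height at 12 (size 4, align 4) → ends 16; total 16 bytes, alignment 4
y at 0 (size 4, align 1) → ends 4
target at 4 (size 8, align 1) → ends 12
z at 12 (size 16, align 1) → ends 28
state at 28 (size 2, align 1) → ends 30
team at 30 (size 4, align 1) → ends 34
vx at 34 (size 4, align 1) → ends 38
cooldown at 38 (size 8, align 1) → ends 46
vy at 46 (size 1, align 1) → ends 47
id at 47 (size 40, align 1) → ends 87
total 87 bytes, alignment 1

87 bytes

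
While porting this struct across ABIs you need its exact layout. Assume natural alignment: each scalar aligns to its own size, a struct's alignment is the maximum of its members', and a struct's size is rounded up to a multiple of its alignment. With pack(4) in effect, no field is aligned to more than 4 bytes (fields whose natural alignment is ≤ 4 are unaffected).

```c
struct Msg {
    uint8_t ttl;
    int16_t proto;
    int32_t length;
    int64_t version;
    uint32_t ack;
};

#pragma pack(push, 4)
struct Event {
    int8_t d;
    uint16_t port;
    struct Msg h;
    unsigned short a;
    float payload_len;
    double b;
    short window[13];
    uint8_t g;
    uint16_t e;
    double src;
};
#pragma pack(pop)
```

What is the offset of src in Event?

76

Msg: @0: ttl [1B, align 1] → 1; +1 pad (align 2); @2: proto [2B, align 2] → 4; @4: length [4B, align 4] → 8; @8: version [8B, align 8] → 16; @16: ack [4B, align 4] → 20; +4 tail pad (align 8); size 24, align 8
@0: d [1B, align 1] → 1
+1 pad (align 2)
@2: port [2B, align 2] → 4
@4: h [24B, align 4] → 28
@28: a [2B, align 2] → 30
+2 pad (align 4)
@32: payload_len [4B, align 4] → 36
@36: b [8B, align 4] → 44
@44: window [26B, align 2] → 70
@70: g [1B, align 1] → 71
+1 pad (align 2)
@72: e [2B, align 2] → 74
+2 pad (align 4)
@76: src [8B, align 4] → 84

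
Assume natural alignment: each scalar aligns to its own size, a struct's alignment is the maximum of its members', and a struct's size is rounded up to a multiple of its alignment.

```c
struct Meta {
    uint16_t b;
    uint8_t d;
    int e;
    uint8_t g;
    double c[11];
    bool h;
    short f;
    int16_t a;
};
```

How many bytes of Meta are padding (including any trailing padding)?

0..2  b  (2B, 2-aligned)
2..3  d  (1B, 1-aligned)
3..4  -- padding (1B)
4..8  e  (4B, 4-aligned)
8..9  g  (1B, 1-aligned)
9..16  -- padding (7B)
16..104  c  (88B, 8-aligned)
104..105  h  (1B, 1-aligned)
105..106  -- padding (1B)
106..108  f  (2B, 2-aligned)
108..110  a  (2B, 2-aligned)
110..112  -- tail padding (2B)
sizeof = 112, alignof = 8
data bytes 101, size 112 → padding 11

11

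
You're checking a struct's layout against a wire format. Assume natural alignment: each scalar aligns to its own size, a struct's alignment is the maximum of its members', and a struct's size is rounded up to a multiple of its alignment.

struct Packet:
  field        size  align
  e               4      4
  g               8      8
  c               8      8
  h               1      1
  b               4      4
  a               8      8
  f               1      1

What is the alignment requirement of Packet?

member alignments: e=4, g=8, c=8, h=1, b=4, a=8, f=1
max = 8

8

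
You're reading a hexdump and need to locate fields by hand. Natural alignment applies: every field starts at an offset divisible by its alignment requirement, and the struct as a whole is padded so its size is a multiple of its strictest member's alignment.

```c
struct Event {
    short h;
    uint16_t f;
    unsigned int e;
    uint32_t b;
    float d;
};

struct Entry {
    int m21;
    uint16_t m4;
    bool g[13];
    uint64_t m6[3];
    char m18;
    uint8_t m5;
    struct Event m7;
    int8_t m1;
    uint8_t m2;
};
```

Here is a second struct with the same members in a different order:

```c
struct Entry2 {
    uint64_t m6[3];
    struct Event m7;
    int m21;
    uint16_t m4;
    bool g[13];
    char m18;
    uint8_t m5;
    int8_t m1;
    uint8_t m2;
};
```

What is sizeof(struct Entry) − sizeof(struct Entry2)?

8

Event: 0..2  h  (2B, 2-aligned); 2..4  f  (2B, 2-aligned); 4..8  e  (4B, 4-aligned); 8..12  b  (4B, 4-aligned); 12..16  d  (4B, 4-aligned); sizeof = 16, alignof = 4
0..4  m21  (4B, 4-aligned)
4..6  m4  (2B, 2-aligned)
6..19  g  (13B, 1-aligned)
19..24  -- padding (5B)
24..48  m6  (24B, 8-aligned)
48..49  m18  (1B, 1-aligned)
49..50  m5  (1B, 1-aligned)
50..52  -- padding (2B)
52..68  m7  (16B, 4-aligned)
68..69  m1  (1B, 1-aligned)
69..70  m2  (1B, 1-aligned)
70..72  -- tail padding (2B)
sizeof = 72, alignof = 8
— Entry2 —
0..24  m6  (24B, 8-aligned)
24..40  m7  (16B, 4-aligned)
40..44  m21  (4B, 4-aligned)
44..46  m4  (2B, 2-aligned)
46..59  g  (13B, 1-aligned)
59..60  m18  (1B, 1-aligned)
60..61  m5  (1B, 1-aligned)
61..62  m1  (1B, 1-aligned)
62..63  m2  (1B, 1-aligned)
63..64  -- tail padding (1B)
sizeof = 64, alignof = 8
72 − 64 = 8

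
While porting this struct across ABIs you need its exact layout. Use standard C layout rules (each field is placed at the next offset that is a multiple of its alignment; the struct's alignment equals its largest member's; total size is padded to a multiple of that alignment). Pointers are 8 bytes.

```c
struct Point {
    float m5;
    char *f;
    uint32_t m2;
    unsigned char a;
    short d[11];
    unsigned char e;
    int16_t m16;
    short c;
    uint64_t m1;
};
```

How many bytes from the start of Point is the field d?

@0: m5 [4B, align 4] → 4
+4 pad (align 8)
@8: f [8B, align 8] → 16
@16: m2 [4B, align 4] → 20
@20: a [1B, align 1] → 21
+1 pad (align 2)
@22: d [22B, align 2] → 44

22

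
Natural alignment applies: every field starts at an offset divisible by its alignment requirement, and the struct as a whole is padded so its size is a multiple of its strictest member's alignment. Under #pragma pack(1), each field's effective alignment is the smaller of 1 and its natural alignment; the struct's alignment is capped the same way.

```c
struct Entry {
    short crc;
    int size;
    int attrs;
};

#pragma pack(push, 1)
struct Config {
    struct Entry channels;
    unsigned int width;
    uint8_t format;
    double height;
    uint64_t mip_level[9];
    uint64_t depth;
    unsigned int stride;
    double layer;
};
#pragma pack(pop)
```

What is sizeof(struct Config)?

Entry: @0: crc [2B, align 2] → 2; +2 pad (align 4); @4: size [4B, align 4] → 8; @8: attrs [4B, align 4] → 12; size 12, align 4
@0: channels [12B, align 1] → 12
@12: width [4B, align 1] → 16
@16: format [1B, align 1] → 17
@17: height [8B, align 1] → 25
@25: mip_level [72B, align 1] → 97
@97: depth [8B, align 1] → 105
@105: stride [4B, align 1] → 109
@109: layer [8B, align 1] → 117
size 117, align 1

117 bytes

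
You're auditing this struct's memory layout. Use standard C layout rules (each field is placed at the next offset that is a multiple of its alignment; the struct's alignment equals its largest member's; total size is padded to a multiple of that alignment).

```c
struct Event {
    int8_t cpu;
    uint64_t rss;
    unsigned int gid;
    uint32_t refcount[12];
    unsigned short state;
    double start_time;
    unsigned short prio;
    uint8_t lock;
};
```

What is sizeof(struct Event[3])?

cpu at 0 (size 1, align 1) → ends 1
pad 7 to align 8 for rss
rss at 8 (size 8, align 8) → ends 16
gid at 16 (size 4, align 4) → ends 20
refcount at 20 (size 48, align 4) → ends 68
state at 68 (size 2, align 2) → ends 70
pad 2 to align 8 for start_time
start_time at 72 (size 8, align 8) → ends 80
prio at 80 (size 2, align 2) → ends 82
lock at 82 (size 1, align 1) → ends 83
tail pad 5 to reach multiple of 8
total 88 bytes, alignment 8
array of 3: 3 × 88 = 264

264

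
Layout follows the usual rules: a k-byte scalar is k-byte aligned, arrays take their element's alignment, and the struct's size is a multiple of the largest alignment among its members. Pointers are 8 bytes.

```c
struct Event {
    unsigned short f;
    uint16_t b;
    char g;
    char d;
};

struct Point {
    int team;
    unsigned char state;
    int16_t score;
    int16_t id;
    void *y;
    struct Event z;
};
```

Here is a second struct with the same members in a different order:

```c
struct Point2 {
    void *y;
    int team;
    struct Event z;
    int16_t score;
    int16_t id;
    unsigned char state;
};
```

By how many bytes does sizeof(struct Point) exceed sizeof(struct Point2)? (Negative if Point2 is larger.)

Event: f at 0 (size 2, align 2) → ends 2; b at 2 (size 2, align 2) → ends 4; g at 4 (size 1, align 1) → ends 5; d at 5 (size 1, align 1) → ends 6; total 6 bytes, alignment 2
team at 0 (size 4, align 4) → ends 4
state at 4 (size 1, align 1) → ends 5
pad 1 to align 2 for score
score at 6 (size 2, align 2) → ends 8
id at 8 (size 2, align 2) → ends 10
pad 6 to align 8 for y
y at 16 (size 8, align 8) → ends 24
z at 24 (size 6, align 2) → ends 30
tail pad 2 to reach multiple of 8
total 32 bytes, alignment 8
— Point2 —
y at 0 (size 8, align 8) → ends 8
team at 8 (size 4, align 4) → ends 12
z at 12 (size 6, align 2) → ends 18
score at 18 (size 2, align 2) → ends 20
id at 20 (size 2, align 2) → ends 22
state at 22 (size 1, align 1) → ends 23
tail pad 1 to reach multiple of 8
total 24 bytes, alignment 8
32 − 24 = 8

8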